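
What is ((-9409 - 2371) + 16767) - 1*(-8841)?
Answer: 13828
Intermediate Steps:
((-9409 - 2371) + 16767) - 1*(-8841) = (-11780 + 16767) + 8841 = 4987 + 8841 = 13828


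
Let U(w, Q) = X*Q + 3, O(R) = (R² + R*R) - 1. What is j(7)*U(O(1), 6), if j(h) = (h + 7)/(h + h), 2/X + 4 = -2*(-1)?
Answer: -3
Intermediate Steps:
O(R) = -1 + 2*R² (O(R) = (R² + R²) - 1 = 2*R² - 1 = -1 + 2*R²)
X = -1 (X = 2/(-4 - 2*(-1)) = 2/(-4 + 2) = 2/(-2) = 2*(-½) = -1)
j(h) = (7 + h)/(2*h) (j(h) = (7 + h)/((2*h)) = (7 + h)*(1/(2*h)) = (7 + h)/(2*h))
U(w, Q) = 3 - Q (U(w, Q) = -Q + 3 = 3 - Q)
j(7)*U(O(1), 6) = ((½)*(7 + 7)/7)*(3 - 1*6) = ((½)*(⅐)*14)*(3 - 6) = 1*(-3) = -3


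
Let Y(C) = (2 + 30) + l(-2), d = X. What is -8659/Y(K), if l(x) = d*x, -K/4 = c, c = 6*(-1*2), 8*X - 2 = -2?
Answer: -8659/32 ≈ -270.59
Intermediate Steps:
X = 0 (X = ¼ + (⅛)*(-2) = ¼ - ¼ = 0)
d = 0
c = -12 (c = 6*(-2) = -12)
K = 48 (K = -4*(-12) = 48)
l(x) = 0 (l(x) = 0*x = 0)
Y(C) = 32 (Y(C) = (2 + 30) + 0 = 32 + 0 = 32)
-8659/Y(K) = -8659/32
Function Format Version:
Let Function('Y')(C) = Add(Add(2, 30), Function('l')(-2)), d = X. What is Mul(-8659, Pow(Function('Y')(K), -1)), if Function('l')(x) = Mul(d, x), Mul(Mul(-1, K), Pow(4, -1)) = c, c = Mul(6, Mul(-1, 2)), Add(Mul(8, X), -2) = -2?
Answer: Rational(-8659, 32) ≈ -270.59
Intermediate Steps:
X = 0 (X = Add(Rational(1, 4), Mul(Rational(1, 8), -2)) = Add(Rational(1, 4), Rational(-1, 4)) = 0)
d = 0
c = -12 (c = Mul(6, -2) = -12)
K = 48 (K = Mul(-4, -12) = 48)
Function('l')(x) = 0 (Function('l')(x) = Mul(0, x) = 0)
Function('Y')(C) = 32 (Function('Y')(C) = Add(Add(2, 30), 0) = Add(32, 0) = 32)
Mul(-8659, Pow(Function('Y')(K), -1)) = Mul(-8659, Pow(32, -1)) = Mul(-8659, Rational(1, 32)) = Rational(-8659, 32)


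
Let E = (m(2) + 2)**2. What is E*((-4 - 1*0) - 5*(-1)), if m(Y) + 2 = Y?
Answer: 4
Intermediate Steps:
m(Y) = -2 + Y
E = 4 (E = ((-2 + 2) + 2)**2 = (0 + 2)**2 = 2**2 = 4)
E*((-4 - 1*0) - 5*(-1)) = 4*((-4 - 1*0) - 5*(-1)) = 4*((-4 + 0) + 5) = 4*(-4 + 5) = 4*1 = 4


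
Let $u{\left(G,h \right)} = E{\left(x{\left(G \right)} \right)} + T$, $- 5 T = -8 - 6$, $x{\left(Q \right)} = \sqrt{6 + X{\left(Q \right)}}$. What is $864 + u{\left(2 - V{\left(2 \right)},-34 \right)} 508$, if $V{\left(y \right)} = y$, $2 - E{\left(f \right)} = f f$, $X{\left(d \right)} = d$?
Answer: $\frac{1272}{5} \approx 254.4$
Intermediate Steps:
$x{\left(Q \right)} = \sqrt{6 + Q}$
$E{\left(f \right)} = 2 - f^{2}$ ($E{\left(f \right)} = 2 - f f = 2 - f^{2}$)
$T = \frac{14}{5}$ ($T = - \frac{-8 - 6}{5} = \left(- \frac{1}{5}\right) \left(-14\right) = \frac{14}{5} \approx 2.8$)
$u{\left(G,h \right)} = - \frac{6}{5} - G$ ($u{\left(G,h \right)} = \left(2 - \left(\sqrt{6 + G}\right)^{2}\right) + \frac{14}{5} = \left(2 - \left(6 + G\right)\right) + \frac{14}{5} = \left(-4 - G\right) + \frac{14}{5} = - \frac{6}{5} - G$)
$864 + u{\left(2 - V{\left(2 \right)},-34 \right)} 508 = 864 + \left(- \frac{6}{5} - \left(2 - 2\right)\right) 508 = 864 + \left(- \frac{6}{5} - 0\right) 508 = 864 + \left(- \frac{6}{5} + 0\right) 508 = 864 - \frac{3048}{5} = \frac{1272}{5}$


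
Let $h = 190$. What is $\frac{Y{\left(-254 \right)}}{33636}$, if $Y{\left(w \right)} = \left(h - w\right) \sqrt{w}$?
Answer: $\frac{37 i \sqrt{254}}{2803} \approx 0.21038 i$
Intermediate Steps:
$Y{\left(w \right)} = \sqrt{w} \left(190 - w\right)$ ($Y{\left(w \right)} = \left(190 - w\right) \sqrt{w} = \sqrt{w} \left(190 - w\right)$)
$\frac{Y{\left(-254 \right)}}{33636} = \frac{\sqrt{-254} \left(190 - -254\right)}{33636} = i \sqrt{254} \left(190 + 254\right) \frac{1}{33636} = i \sqrt{254} \cdot 444 \cdot \frac{1}{33636} = 444 i \sqrt{254} \cdot \frac{1}{33636} = \frac{37 i \sqrt{254}}{2803}$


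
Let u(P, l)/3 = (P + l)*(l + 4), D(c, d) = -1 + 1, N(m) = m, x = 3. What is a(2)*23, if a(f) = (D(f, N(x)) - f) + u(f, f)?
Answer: 1610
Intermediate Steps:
D(c, d) = 0
u(P, l) = 3*(4 + l)*(P + l) (u(P, l) = 3*((P + l)*(l + 4)) = 3*((P + l)*(4 + l)) = 3*((4 + l)*(P + l)) = 3*(4 + l)*(P + l))
a(f) = 6*f**2 + 23*f (a(f) = (0 - f) + (3*f**2 + 12*f + 12*f + 3*f*f) = -f + (3*f**2 + 12*f + 12*f + 3*f**2) = -f + (6*f**2 + 24*f) = 6*f**2 + 23*f)
a(2)*23 = (2*(23 + 6*2))*23 = (2*(23 + 12))*23 = (2*35)*23 = 70*23 = 1610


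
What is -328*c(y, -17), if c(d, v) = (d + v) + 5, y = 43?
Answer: -10168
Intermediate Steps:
c(d, v) = 5 + d + v
-328*c(y, -17) = -328*(5 + 43 - 17) = -328*31 = -10168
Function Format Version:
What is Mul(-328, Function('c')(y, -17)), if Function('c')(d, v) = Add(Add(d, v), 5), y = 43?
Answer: -10168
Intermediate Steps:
Function('c')(d, v) = Add(5, d, v)
Mul(-328, Function('c')(y, -17)) = Mul(-328, Add(5, 43, -17)) = Mul(-328, 31) = -10168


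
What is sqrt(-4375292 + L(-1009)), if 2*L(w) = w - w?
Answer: 2*I*sqrt(1093823) ≈ 2091.7*I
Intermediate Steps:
L(w) = 0 (L(w) = (w - w)/2 = (1/2)*0 = 0)
sqrt(-4375292 + L(-1009)) = sqrt(-4375292 + 0) = sqrt(-4375292) = 2*I*sqrt(1093823)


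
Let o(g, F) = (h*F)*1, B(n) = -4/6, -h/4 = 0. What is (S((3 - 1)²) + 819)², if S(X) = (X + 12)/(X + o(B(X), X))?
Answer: 677329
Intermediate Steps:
h = 0 (h = -4*0 = 0)
B(n) = -⅔ (B(n) = -4*⅙ = -⅔)
o(g, F) = 0 (o(g, F) = (0*F)*1 = 0*1 = 0)
S(X) = (12 + X)/X (S(X) = (X + 12)/(X + 0) = (12 + X)/X)
(S((3 - 1)²) + 819)² = ((12 + (3 - 1)²)/((3 - 1)²) + 819)² = ((12 + 2²)/(2²) + 819)² = ((12 + 4)/4 + 819)² = ((¼)*16 + 819)² = (4 + 819)² = 823² = 677329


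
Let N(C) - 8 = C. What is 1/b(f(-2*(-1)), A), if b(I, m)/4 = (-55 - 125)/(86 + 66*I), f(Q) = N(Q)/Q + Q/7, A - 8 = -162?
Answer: -761/1260 ≈ -0.60397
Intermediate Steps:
N(C) = 8 + C
A = -154 (A = 8 - 162 = -154)
f(Q) = Q/7 + (8 + Q)/Q (f(Q) = (8 + Q)/Q + Q/7 = Q/7 + (8 + Q)/Q)
b(I, m) = -720/(86 + 66*I) (b(I, m) = 4*((-55 - 125)/(86 + 66*I)) = 4*(-180/(86 + 66*I)) = -720/(86 + 66*I))
1/b(f(-2*(-1)), A) = 1/(-360/(43 + 33*(1 + 8/((-2*(-1))) + (-2*(-1))/7))) = 1/(-360/(43 + 33*(1 + 8/2 + (⅐)*2))) = 1/(-360/(43 + 33*(1 + 8*(½) + 2/7))) = 1/(-360/(43 + 33*(1 + 4 + 2/7))) = 1/(-360/(43 + 33*(37/7))) = 1/(-360/(43 + 1221/7)) = 1/(-360/1522/7) = 1/(-360*7/1522) = 1/(-1260/761) = -761/1260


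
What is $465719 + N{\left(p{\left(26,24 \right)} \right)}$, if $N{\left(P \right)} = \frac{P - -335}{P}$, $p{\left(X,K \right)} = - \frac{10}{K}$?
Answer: $464916$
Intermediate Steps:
$N{\left(P \right)} = \frac{335 + P}{P}$ ($N{\left(P \right)} = \frac{P + 335}{P} = \frac{335 + P}{P}$)
$465719 + N{\left(p{\left(26,24 \right)} \right)} = 465719 + \frac{335 - \frac{10}{24}}{\left(-10\right) \frac{1}{24}} = 465719 + \frac{335 - \frac{5}{12}}{\left(-10\right) \frac{1}{24}} = 465719 + \frac{335 - \frac{5}{12}}{- \frac{5}{12}} = 465719 - 803 = 464916$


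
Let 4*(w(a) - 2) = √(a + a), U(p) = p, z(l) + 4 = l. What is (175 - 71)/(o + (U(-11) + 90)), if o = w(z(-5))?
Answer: 7488/5833 - 208*I*√2/17499 ≈ 1.2837 - 0.01681*I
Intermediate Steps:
z(l) = -4 + l
w(a) = 2 + √2*√a/4 (w(a) = 2 + √(a + a)/4 = 2 + √(2*a)/4 = 2 + (√2*√a)/4 = 2 + √2*√a/4)
o = 2 + 3*I*√2/4 (o = 2 + √2*√(-4 - 5)/4 = 2 + √2*√(-9)/4 = 2 + √2*(3*I)/4 = 2 + 3*I*√2/4 ≈ 2.0 + 1.0607*I)
(175 - 71)/(o + (U(-11) + 90)) = (175 - 71)/((2 + 3*I*√2/4) + (-11 + 90)) = 104/((2 + 3*I*√2/4) + 79) = 104/(81 + 3*I*√2/4)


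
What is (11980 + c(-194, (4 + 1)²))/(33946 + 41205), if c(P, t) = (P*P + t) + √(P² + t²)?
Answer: 49641/75151 + √38261/75151 ≈ 0.66315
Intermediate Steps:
c(P, t) = t + P² + √(P² + t²) (c(P, t) = (P² + t) + √(P² + t²) = (t + P²) + √(P² + t²) = t + P² + √(P² + t²))
(11980 + c(-194, (4 + 1)²))/(33946 + 41205) = (11980 + ((4 + 1)² + (-194)² + √((-194)² + ((4 + 1)²)²)))/(33946 + 41205) = (11980 + (5² + 37636 + √(37636 + (5²)²)))/75151 = (11980 + (25 + 37636 + √(37636 + 25²)))*(1/75151) = (11980 + (25 + 37636 + √(37636 + 625)))*(1/75151) = (11980 + (25 + 37636 + √38261))*(1/75151) = (11980 + (37661 + √38261))*(1/75151) = (49641 + √38261)*(1/75151) = 49641/75151 + √38261/75151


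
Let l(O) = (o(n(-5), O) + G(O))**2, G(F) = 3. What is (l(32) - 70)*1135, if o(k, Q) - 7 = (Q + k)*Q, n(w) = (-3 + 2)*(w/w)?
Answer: 1139465090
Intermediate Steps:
n(w) = -1 (n(w) = -1*1 = -1)
o(k, Q) = 7 + Q*(Q + k) (o(k, Q) = 7 + (Q + k)*Q = 7 + Q*(Q + k))
l(O) = (10 + O**2 - O)**2 (l(O) = ((7 + O**2 + O*(-1)) + 3)**2 = ((7 + O**2 - O) + 3)**2 = (10 + O**2 - O)**2)
(l(32) - 70)*1135 = ((10 + 32**2 - 1*32)**2 - 70)*1135 = ((10 + 1024 - 32)**2 - 70)*1135 = (1002**2 - 70)*1135 = (1004004 - 70)*1135 = 1003934*1135 = 1139465090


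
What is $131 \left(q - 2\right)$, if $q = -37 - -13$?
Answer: $-3406$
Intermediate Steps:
$q = -24$ ($q = -37 + 13 = -24$)
$131 \left(q - 2\right) = 131 \left(-24 - 2\right) = 131 \left(-26\right) = -3406$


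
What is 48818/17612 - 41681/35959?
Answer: 72954335/45236422 ≈ 1.6127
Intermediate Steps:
48818/17612 - 41681/35959 = 48818*(1/17612) - 41681*1/35959 = 3487/1258 - 41681/35959 = 72954335/45236422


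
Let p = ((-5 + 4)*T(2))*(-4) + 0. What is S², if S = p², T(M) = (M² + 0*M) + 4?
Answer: 1048576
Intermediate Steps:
T(M) = 4 + M² (T(M) = (M² + 0) + 4 = M² + 4 = 4 + M²)
p = 32 (p = ((-5 + 4)*(4 + 2²))*(-4) + 0 = -(4 + 4)*(-4) + 0 = -1*8*(-4) + 0 = -8*(-4) + 0 = 32 + 0 = 32)
S = 1024 (S = 32² = 1024)
S² = 1024² = 1048576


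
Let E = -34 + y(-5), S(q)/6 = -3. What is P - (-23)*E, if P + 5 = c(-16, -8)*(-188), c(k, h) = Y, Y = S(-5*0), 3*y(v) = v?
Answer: 7676/3 ≈ 2558.7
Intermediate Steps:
S(q) = -18 (S(q) = 6*(-3) = -18)
y(v) = v/3
Y = -18
c(k, h) = -18
E = -107/3 (E = -34 + (⅓)*(-5) = -34 - 5/3 = -107/3 ≈ -35.667)
P = 3379 (P = -5 - 18*(-188) = -5 + 3384 = 3379)
P - (-23)*E = 3379 - (-23)*(-107)/3 = 3379 - 1*2461/3 = 3379 - 2461/3 = 7676/3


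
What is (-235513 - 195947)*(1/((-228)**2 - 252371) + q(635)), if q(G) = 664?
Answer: -57408758981820/200387 ≈ -2.8649e+8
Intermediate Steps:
(-235513 - 195947)*(1/((-228)**2 - 252371) + q(635)) = (-235513 - 195947)*(1/((-228)**2 - 252371) + 664) = -431460*(1/(51984 - 252371) + 664) = -431460*(1/(-200387) + 664) = -431460*(-1/200387 + 664) = -431460*133056967/200387 = -57408758981820/200387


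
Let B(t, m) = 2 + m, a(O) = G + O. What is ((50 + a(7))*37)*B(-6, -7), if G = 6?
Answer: -11655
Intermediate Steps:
a(O) = 6 + O
((50 + a(7))*37)*B(-6, -7) = ((50 + (6 + 7))*37)*(2 - 7) = ((50 + 13)*37)*(-5) = (63*37)*(-5) = 2331*(-5) = -11655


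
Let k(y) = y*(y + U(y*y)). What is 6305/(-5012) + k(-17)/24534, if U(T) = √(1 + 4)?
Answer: -76619201/61482204 - 17*√5/24534 ≈ -1.2478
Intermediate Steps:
U(T) = √5
k(y) = y*(y + √5)
6305/(-5012) + k(-17)/24534 = 6305/(-5012) - 17*(-17 + √5)/24534 = 6305*(-1/5012) + (289 - 17*√5)*(1/24534) = -6305/5012 + (289/24534 - 17*√5/24534) = -76619201/61482204 - 17*√5/24534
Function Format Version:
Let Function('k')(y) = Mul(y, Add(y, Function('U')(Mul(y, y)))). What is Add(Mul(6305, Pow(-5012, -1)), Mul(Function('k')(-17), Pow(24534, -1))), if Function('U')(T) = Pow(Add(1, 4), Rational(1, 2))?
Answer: Add(Rational(-76619201, 61482204), Mul(Rational(-17, 24534), Pow(5, Rational(1, 2)))) ≈ -1.2478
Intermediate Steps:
Function('U')(T) = Pow(5, Rational(1, 2))
Function('k')(y) = Mul(y, Add(y, Pow(5, Rational(1, 2))))
Add(Mul(6305, Pow(-5012, -1)), Mul(Function('k')(-17), Pow(24534, -1))) = Add(Mul(6305, Pow(-5012, -1)), Mul(Mul(-17, Add(-17, Pow(5, Rational(1, 2)))), Pow(24534, -1))) = Add(Mul(6305, Rational(-1, 5012)), Mul(Add(289, Mul(-17, Pow(5, Rational(1, 2)))), Rational(1, 24534))) = Add(Rational(-6305, 5012), Add(Rational(289, 24534), Mul(Rational(-17, 24534), Pow(5, Rational(1, 2))))) = Add(Rational(-76619201, 61482204), Mul(Rational(-17, 24534), Pow(5, Rational(1, 2))))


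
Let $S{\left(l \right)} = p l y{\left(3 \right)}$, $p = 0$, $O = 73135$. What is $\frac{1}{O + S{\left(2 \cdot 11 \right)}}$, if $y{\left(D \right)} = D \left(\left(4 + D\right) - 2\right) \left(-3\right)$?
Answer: $\frac{1}{73135} \approx 1.3673 \cdot 10^{-5}$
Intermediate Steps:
$y{\left(D \right)} = - 3 D \left(2 + D\right)$ ($y{\left(D \right)} = D \left(2 + D\right) \left(-3\right) = - 3 D \left(2 + D\right)$)
$S{\left(l \right)} = 0$ ($S{\left(l \right)} = 0 l \left(\left(-3\right) 3 \left(2 + 3\right)\right) = 0 \left(\left(-3\right) 3 \cdot 5\right) = 0 \left(-45\right) = 0$)
$\frac{1}{O + S{\left(2 \cdot 11 \right)}} = \frac{1}{73135 + 0} = \frac{1}{73135}$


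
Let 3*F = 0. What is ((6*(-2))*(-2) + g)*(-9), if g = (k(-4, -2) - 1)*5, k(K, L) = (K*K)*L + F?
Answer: 1269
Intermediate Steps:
F = 0 (F = (⅓)*0 = 0)
k(K, L) = L*K² (k(K, L) = (K*K)*L + 0 = K²*L + 0 = L*K² + 0 = L*K²)
g = -165 (g = (-2*(-4)² - 1)*5 = (-2*16 - 1)*5 = (-32 - 1)*5 = -33*5 = -165)
((6*(-2))*(-2) + g)*(-9) = ((6*(-2))*(-2) - 165)*(-9) = (-12*(-2) - 165)*(-9) = (24 - 165)*(-9) = -141*(-9) = 1269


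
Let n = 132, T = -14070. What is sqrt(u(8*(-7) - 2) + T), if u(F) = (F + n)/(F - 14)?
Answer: I*sqrt(506557)/6 ≈ 118.62*I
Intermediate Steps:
u(F) = (132 + F)/(-14 + F) (u(F) = (F + 132)/(F - 14) = (132 + F)/(-14 + F))
sqrt(u(8*(-7) - 2) + T) = sqrt((132 + (8*(-7) - 2))/(-14 + (8*(-7) - 2)) - 14070) = sqrt((132 + (-56 - 2))/(-14 + (-56 - 2)) - 14070) = sqrt((132 - 58)/(-14 - 58) - 14070) = sqrt(74/(-72) - 14070) = sqrt(-1/72*74 - 14070) = sqrt(-37/36 - 14070) = sqrt(-506557/36) = I*sqrt(506557)/6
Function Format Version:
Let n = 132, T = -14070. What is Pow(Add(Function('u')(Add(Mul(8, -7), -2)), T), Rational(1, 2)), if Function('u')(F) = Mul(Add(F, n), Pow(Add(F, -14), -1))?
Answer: Mul(Rational(1, 6), I, Pow(506557, Rational(1, 2))) ≈ Mul(118.62, I)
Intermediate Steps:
Function('u')(F) = Mul(Pow(Add(-14, F), -1), Add(132, F)) (Function('u')(F) = Mul(Add(F, 132), Pow(Add(F, -14), -1)) = Mul(Add(132, F), Pow(Add(-14, F), -1)) = Mul(Pow(Add(-14, F), -1), Add(132, F)))
Pow(Add(Function('u')(Add(Mul(8, -7), -2)), T), Rational(1, 2)) = Pow(Add(Mul(Pow(Add(-14, Add(Mul(8, -7), -2)), -1), Add(132, Add(Mul(8, -7), -2))), -14070), Rational(1, 2)) = Pow(Add(Mul(Pow(Add(-14, Add(-56, -2)), -1), Add(132, Add(-56, -2))), -14070), Rational(1, 2)) = Pow(Add(Mul(Pow(Add(-14, -58), -1), Add(132, -58)), -14070), Rational(1, 2)) = Pow(Add(Mul(Pow(-72, -1), 74), -14070), Rational(1, 2)) = Pow(Add(Mul(Rational(-1, 72), 74), -14070), Rational(1, 2)) = Pow(Add(Rational(-37, 36), -14070), Rational(1, 2)) = Pow(Rational(-506557, 36), Rational(1, 2)) = Mul(Rational(1, 6), I, Pow(506557, Rational(1, 2)))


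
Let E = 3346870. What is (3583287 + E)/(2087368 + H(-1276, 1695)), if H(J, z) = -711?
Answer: 6930157/2086657 ≈ 3.3212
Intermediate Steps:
(3583287 + E)/(2087368 + H(-1276, 1695)) = (3583287 + 3346870)/(2087368 - 711) = 6930157/2086657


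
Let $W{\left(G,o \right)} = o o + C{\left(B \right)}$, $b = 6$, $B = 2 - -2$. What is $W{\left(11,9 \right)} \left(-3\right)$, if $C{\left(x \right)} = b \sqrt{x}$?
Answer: $-279$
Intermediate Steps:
$B = 4$ ($B = 2 + 2 = 4$)
$C{\left(x \right)} = 6 \sqrt{x}$
$W{\left(G,o \right)} = 12 + o^{2}$ ($W{\left(G,o \right)} = o o + 6 \sqrt{4} = o^{2} + 6 \cdot 2 = o^{2} + 12 = 12 + o^{2}$)
$W{\left(11,9 \right)} \left(-3\right) = \left(12 + 9^{2}\right) \left(-3\right) = \left(12 + 81\right) \left(-3\right) = 93 \left(-3\right) = -279$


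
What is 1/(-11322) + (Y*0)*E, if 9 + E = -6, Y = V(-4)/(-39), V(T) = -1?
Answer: -1/11322 ≈ -8.8324e-5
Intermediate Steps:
Y = 1/39 (Y = -1/(-39) = -1*(-1/39) = 1/39 ≈ 0.025641)
E = -15 (E = -9 - 6 = -15)
1/(-11322) + (Y*0)*E = 1/(-11322) + ((1/39)*0)*(-15) = -1/11322 + 0*(-15) = -1/11322 + 0 = -1/11322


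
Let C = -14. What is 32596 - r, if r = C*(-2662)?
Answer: -4672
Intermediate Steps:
r = 37268 (r = -14*(-2662) = 37268)
32596 - r = 32596 - 1*37268 = 32596 - 37268 = -4672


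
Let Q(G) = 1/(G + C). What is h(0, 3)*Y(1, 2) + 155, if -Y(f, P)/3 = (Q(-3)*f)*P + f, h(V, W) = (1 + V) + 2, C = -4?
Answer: 1040/7 ≈ 148.57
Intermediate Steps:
Q(G) = 1/(-4 + G) (Q(G) = 1/(G - 4) = 1/(-4 + G))
h(V, W) = 3 + V
Y(f, P) = -3*f + 3*P*f/7 (Y(f, P) = -3*((f/(-4 - 3))*P + f) = -3*((f/(-7))*P + f) = -3*((-f/7)*P + f) = -3*(-P*f/7 + f) = -3*(f - P*f/7) = -3*f + 3*P*f/7)
h(0, 3)*Y(1, 2) + 155 = (3 + 0)*((3/7)*1*(-7 + 2)) + 155 = 3*((3/7)*1*(-5)) + 155 = 3*(-15/7) + 155 = -45/7 + 155 = 1040/7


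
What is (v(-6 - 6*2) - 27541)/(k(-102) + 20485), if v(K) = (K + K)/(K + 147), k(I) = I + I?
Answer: -1184275/872083 ≈ -1.3580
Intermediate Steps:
k(I) = 2*I
v(K) = 2*K/(147 + K) (v(K) = (2*K)/(147 + K) = 2*K/(147 + K))
(v(-6 - 6*2) - 27541)/(k(-102) + 20485) = (2*(-6 - 6*2)/(147 + (-6 - 6*2)) - 27541)/(2*(-102) + 20485) = (2*(-6 - 12)/(147 + (-6 - 12)) - 27541)/(-204 + 20485) = (2*(-18)/(147 - 18) - 27541)/20281 = (2*(-18)/129 - 27541)*(1/20281) = (2*(-18)*(1/129) - 27541)*(1/20281) = (-12/43 - 27541)*(1/20281) = -1184275/43*1/20281 = -1184275/872083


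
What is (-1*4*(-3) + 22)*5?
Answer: 170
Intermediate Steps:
(-1*4*(-3) + 22)*5 = (-4*(-3) + 22)*5 = (12 + 22)*5 = 34*5 = 170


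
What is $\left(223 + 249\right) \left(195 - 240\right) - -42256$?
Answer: $21016$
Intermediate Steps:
$\left(223 + 249\right) \left(195 - 240\right) - -42256 = 472 \left(-45\right) + 42256 = -21240 + 42256 = 21016$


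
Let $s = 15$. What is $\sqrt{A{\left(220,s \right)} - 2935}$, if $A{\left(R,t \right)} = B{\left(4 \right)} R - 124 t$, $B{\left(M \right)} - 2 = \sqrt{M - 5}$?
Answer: $\sqrt{-4355 + 220 i} \approx 1.666 + 66.013 i$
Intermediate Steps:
$B{\left(M \right)} = 2 + \sqrt{-5 + M}$ ($B{\left(M \right)} = 2 + \sqrt{M - 5} = 2 + \sqrt{-5 + M}$)
$A{\left(R,t \right)} = - 124 t + R \left(2 + i\right)$ ($A{\left(R,t \right)} = \left(2 + \sqrt{-5 + 4}\right) R - 124 t = \left(2 + \sqrt{-1}\right) R - 124 t = \left(2 + i\right) R - 124 t = R \left(2 + i\right) - 124 t = - 124 t + R \left(2 + i\right)$)
$\sqrt{A{\left(220,s \right)} - 2935} = \sqrt{\left(\left(-124\right) 15 + 220 \left(2 + i\right)\right) - 2935} = \sqrt{\left(-1860 + \left(440 + 220 i\right)\right) - 2935} = \sqrt{\left(-1420 + 220 i\right) - 2935} = \sqrt{-4355 + 220 i}$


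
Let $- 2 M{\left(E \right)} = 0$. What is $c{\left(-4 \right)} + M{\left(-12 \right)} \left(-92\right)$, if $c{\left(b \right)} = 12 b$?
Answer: $-48$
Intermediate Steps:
$M{\left(E \right)} = 0$ ($M{\left(E \right)} = \left(- \frac{1}{2}\right) 0 = 0$)
$c{\left(-4 \right)} + M{\left(-12 \right)} \left(-92\right) = 12 \left(-4\right) + 0 \left(-92\right) = -48 + 0 = -48$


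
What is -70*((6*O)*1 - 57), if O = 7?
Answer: 1050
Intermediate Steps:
-70*((6*O)*1 - 57) = -70*((6*7)*1 - 57) = -70*(42*1 - 57) = -70*(42 - 57) = -70*(-15) = 1050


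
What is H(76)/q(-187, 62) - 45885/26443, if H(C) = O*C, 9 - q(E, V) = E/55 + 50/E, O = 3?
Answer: 424471400/26099241 ≈ 16.264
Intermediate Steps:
q(E, V) = 9 - 50/E - E/55 (q(E, V) = 9 - (E/55 + 50/E) = 9 - (50/E + E/55) = 9 + (-50/E - E/55) = 9 - 50/E - E/55)
H(C) = 3*C
H(76)/q(-187, 62) - 45885/26443 = (3*76)/(9 - 50/(-187) - 1/55*(-187)) - 45885/26443 = 228/(9 - 50*(-1/187) + 17/5) - 45885*1/26443 = 228/(9 + 50/187 + 17/5) - 45885/26443 = 228/(11844/935) - 45885/26443 = 228*(935/11844) - 45885/26443 = 17765/987 - 45885/26443 = 424471400/26099241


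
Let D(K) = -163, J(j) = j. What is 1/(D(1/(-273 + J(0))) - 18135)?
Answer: -1/18298 ≈ -5.4651e-5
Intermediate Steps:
1/(D(1/(-273 + J(0))) - 18135) = 1/(-163 - 18135) = 1/(-18298) = -1/18298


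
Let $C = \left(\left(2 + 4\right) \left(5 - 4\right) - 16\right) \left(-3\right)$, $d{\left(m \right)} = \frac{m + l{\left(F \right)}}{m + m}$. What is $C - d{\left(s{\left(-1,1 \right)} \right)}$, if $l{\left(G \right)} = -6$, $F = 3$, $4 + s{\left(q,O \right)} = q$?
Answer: $\frac{289}{10} \approx 28.9$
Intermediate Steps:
$s{\left(q,O \right)} = -4 + q$
$d{\left(m \right)} = \frac{-6 + m}{2 m}$ ($d{\left(m \right)} = \frac{m - 6}{m + m} = \frac{-6 + m}{2 m}$)
$C = 30$ ($C = \left(6 \cdot 1 - 16\right) \left(-3\right) = \left(6 - 16\right) \left(-3\right) = \left(-10\right) \left(-3\right) = 30$)
$C - d{\left(s{\left(-1,1 \right)} \right)} = 30 - \frac{-6 - 5}{2 \left(-4 - 1\right)} = 30 - \frac{-6 - 5}{2 \left(-5\right)} = 30 - \frac{1}{2} \left(- \frac{1}{5}\right) \left(-11\right) = 30 - \frac{11}{10} = \frac{289}{10}$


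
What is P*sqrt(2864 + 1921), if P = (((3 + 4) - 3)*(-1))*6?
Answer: -24*sqrt(4785) ≈ -1660.2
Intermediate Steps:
P = -24 (P = ((7 - 3)*(-1))*6 = (4*(-1))*6 = -4*6 = -24)
P*sqrt(2864 + 1921) = -24*sqrt(2864 + 1921) = -24*sqrt(4785)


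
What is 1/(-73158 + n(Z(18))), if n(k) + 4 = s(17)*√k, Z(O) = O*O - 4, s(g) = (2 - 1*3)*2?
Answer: -36581/2676338482 + 4*√5/1338169241 ≈ -1.3662e-5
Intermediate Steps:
s(g) = -2 (s(g) = (2 - 3)*2 = -1*2 = -2)
Z(O) = -4 + O² (Z(O) = O² - 4 = -4 + O²)
n(k) = -4 - 2*√k
1/(-73158 + n(Z(18))) = 1/(-73158 + (-4 - 2*√(-4 + 18²))) = 1/(-73158 + (-4 - 2*√(-4 + 324))) = 1/(-73158 + (-4 - 16*√5)) = 1/(-73162 - 16*√5)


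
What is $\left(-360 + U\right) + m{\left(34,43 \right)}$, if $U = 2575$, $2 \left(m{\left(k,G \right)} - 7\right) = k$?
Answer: $2239$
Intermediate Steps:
$m{\left(k,G \right)} = 7 + \frac{k}{2}$
$\left(-360 + U\right) + m{\left(34,43 \right)} = \left(-360 + 2575\right) + \left(7 + \frac{1}{2} \cdot 34\right) = 2215 + \left(7 + 17\right) = 2215 + 24 = 2239$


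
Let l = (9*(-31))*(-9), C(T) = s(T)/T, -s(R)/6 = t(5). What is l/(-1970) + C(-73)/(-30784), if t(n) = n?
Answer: -1410714663/1106761760 ≈ -1.2746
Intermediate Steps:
s(R) = -30 (s(R) = -6*5 = -30)
C(T) = -30/T
l = 2511 (l = -279*(-9) = 2511)
l/(-1970) + C(-73)/(-30784) = 2511/(-1970) - 30/(-73)/(-30784) = 2511*(-1/1970) - 30*(-1/73)*(-1/30784) = -2511/1970 + (30/73)*(-1/30784) = -2511/1970 - 15/1123616 = -1410714663/1106761760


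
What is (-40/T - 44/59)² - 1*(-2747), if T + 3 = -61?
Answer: 611990897/222784 ≈ 2747.0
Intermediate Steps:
T = -64 (T = -3 - 61 = -64)
(-40/T - 44/59)² - 1*(-2747) = (-40/(-64) - 44/59)² - 1*(-2747) = (-40*(-1/64) - 44*1/59)² + 2747 = (5/8 - 44/59)² + 2747 = (-57/472)² + 2747 = 3249/222784 + 2747 = 611990897/222784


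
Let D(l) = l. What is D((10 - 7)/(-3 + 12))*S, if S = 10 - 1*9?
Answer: ⅓ ≈ 0.33333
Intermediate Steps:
S = 1 (S = 10 - 9 = 1)
D((10 - 7)/(-3 + 12))*S = ((10 - 7)/(-3 + 12))*1 = (3/9)*1 = (3*(⅑))*1 = (⅓)*1 = ⅓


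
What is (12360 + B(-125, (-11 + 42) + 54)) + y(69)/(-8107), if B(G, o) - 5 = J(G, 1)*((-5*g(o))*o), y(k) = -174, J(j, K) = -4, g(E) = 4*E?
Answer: 4786089229/8107 ≈ 5.9037e+5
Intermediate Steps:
B(G, o) = 5 + 80*o**2 (B(G, o) = 5 - 4*(-20*o)*o = 5 - (-80)*o**2 = 5 + 80*o**2)
(12360 + B(-125, (-11 + 42) + 54)) + y(69)/(-8107) = (12360 + (5 + 80*((-11 + 42) + 54)**2)) - 174/(-8107) = (12360 + (5 + 80*(31 + 54)**2)) - 174*(-1/8107) = (12360 + (5 + 80*85**2)) + 174/8107 = (12360 + (5 + 80*7225)) + 174/8107 = (12360 + (5 + 578000)) + 174/8107 = (12360 + 578005) + 174/8107 = 590365 + 174/8107 = 4786089229/8107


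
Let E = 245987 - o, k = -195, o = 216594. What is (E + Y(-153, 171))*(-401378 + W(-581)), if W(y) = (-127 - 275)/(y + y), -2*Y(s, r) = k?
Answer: -13754393795077/1162 ≈ -1.1837e+10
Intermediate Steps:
Y(s, r) = 195/2 (Y(s, r) = -½*(-195) = 195/2)
E = 29393 (E = 245987 - 1*216594 = 245987 - 216594 = 29393)
W(y) = -201/y (W(y) = -402*1/(2*y) = -201/y)
(E + Y(-153, 171))*(-401378 + W(-581)) = (29393 + 195/2)*(-401378 - 201/(-581)) = 58981*(-401378 - 201*(-1/581))/2 = 58981*(-401378 + 201/581)/2 = (58981/2)*(-233200417/581) = -13754393795077/1162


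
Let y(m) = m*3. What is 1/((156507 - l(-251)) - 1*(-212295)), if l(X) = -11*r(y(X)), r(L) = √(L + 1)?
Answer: 184401/68007503098 - 11*I*√47/34003751549 ≈ 2.7115e-6 - 2.2178e-9*I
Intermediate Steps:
y(m) = 3*m
r(L) = √(1 + L)
l(X) = -11*√(1 + 3*X)
1/((156507 - l(-251)) - 1*(-212295)) = 1/((156507 - (-11)*√(1 + 3*(-251))) - 1*(-212295)) = 1/((156507 - (-11)*√(1 - 753)) + 212295) = 1/((156507 - (-11)*√(-752)) + 212295) = 1/((156507 - (-11)*4*I*√47) + 212295) = 1/((156507 - (-44)*I*√47) + 212295) = 1/((156507 + 44*I*√47) + 212295) = 1/(368802 + 44*I*√47)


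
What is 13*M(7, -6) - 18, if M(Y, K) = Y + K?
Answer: -5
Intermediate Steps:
M(Y, K) = K + Y
13*M(7, -6) - 18 = 13*(-6 + 7) - 18 = 13*1 - 18 = 13 - 18 = -5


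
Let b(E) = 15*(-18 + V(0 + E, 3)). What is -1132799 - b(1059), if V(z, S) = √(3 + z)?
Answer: -1132529 - 45*√118 ≈ -1.1330e+6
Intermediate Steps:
b(E) = -270 + 15*√(3 + E) (b(E) = 15*(-18 + √(3 + (0 + E))) = 15*(-18 + √(3 + E)) = -270 + 15*√(3 + E))
-1132799 - b(1059) = -1132799 - (-270 + 15*√(3 + 1059)) = -1132799 - (-270 + 15*√1062) = -1132799 - (-270 + 15*(3*√118)) = -1132799 - (-270 + 45*√118) = -1132799 + (270 - 45*√118) = -1132529 - 45*√118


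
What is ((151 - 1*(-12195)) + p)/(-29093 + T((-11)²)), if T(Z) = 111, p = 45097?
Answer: -57443/28982 ≈ -1.9820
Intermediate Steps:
((151 - 1*(-12195)) + p)/(-29093 + T((-11)²)) = ((151 - 1*(-12195)) + 45097)/(-29093 + 111) = ((151 + 12195) + 45097)/(-28982) = (12346 + 45097)*(-1/28982) = 57443*(-1/28982) = -57443/28982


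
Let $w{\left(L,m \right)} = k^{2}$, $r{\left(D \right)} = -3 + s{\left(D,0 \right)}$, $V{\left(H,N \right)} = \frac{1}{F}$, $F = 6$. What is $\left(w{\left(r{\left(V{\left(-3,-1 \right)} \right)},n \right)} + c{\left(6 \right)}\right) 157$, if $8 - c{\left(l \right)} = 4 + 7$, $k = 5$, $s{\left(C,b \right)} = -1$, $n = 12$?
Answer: $3454$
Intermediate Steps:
$c{\left(l \right)} = -3$ ($c{\left(l \right)} = 8 - \left(4 + 7\right) = 8 - 11 = -3$)
$V{\left(H,N \right)} = \frac{1}{6}$
$r{\left(D \right)} = -4$ ($r{\left(D \right)} = -3 - 1 = -4$)
$w{\left(L,m \right)} = 25$ ($w{\left(L,m \right)} = 5^{2} = 25$)
$\left(w{\left(r{\left(V{\left(-3,-1 \right)} \right)},n \right)} + c{\left(6 \right)}\right) 157 = \left(25 - 3\right) 157 = 22 \cdot 157 = 3454$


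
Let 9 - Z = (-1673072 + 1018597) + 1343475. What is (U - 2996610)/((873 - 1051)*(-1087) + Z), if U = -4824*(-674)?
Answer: -254766/495505 ≈ -0.51415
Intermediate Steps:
U = 3251376
Z = -688991 (Z = 9 - ((-1673072 + 1018597) + 1343475) = 9 - (-654475 + 1343475) = 9 - 1*689000 = 9 - 689000 = -688991)
(U - 2996610)/((873 - 1051)*(-1087) + Z) = (3251376 - 2996610)/((873 - 1051)*(-1087) - 688991) = 254766/(-178*(-1087) - 688991) = 254766/(193486 - 688991) = 254766/(-495505) = 254766*(-1/495505) = -254766/495505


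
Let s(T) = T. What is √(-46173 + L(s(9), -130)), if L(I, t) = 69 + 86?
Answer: I*√46018 ≈ 214.52*I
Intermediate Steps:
L(I, t) = 155
√(-46173 + L(s(9), -130)) = √(-46173 + 155) = √(-46018) = I*√46018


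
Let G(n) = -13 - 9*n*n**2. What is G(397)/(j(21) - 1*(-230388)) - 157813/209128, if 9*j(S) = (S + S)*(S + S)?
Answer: -14725512176869/6027696344 ≈ -2443.0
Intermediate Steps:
G(n) = -13 - 9*n**3
j(S) = 4*S**2/9 (j(S) = ((S + S)*(S + S))/9 = ((2*S)*(2*S))/9 = (4*S**2)/9 = 4*S**2/9)
G(397)/(j(21) - 1*(-230388)) - 157813/209128 = (-13 - 9*397**3)/((4/9)*21**2 - 1*(-230388)) - 157813/209128 = (-13 - 9*62570773)/((4/9)*441 + 230388) - 157813*1/209128 = (-13 - 563136957)/(196 + 230388) - 157813/209128 = -563136970/230584 - 157813/209128 = -563136970*1/230584 - 157813/209128 = -281568485/115292 - 157813/209128 = -14725512176869/6027696344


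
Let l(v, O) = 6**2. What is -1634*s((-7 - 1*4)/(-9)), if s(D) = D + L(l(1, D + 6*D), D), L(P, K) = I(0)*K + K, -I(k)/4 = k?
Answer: -35948/9 ≈ -3994.2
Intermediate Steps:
I(k) = -4*k
l(v, O) = 36
L(P, K) = K (L(P, K) = (-4*0)*K + K = 0*K + K = 0 + K = K)
s(D) = 2*D (s(D) = D + D = 2*D)
-1634*s((-7 - 1*4)/(-9)) = -3268*(-7 - 1*4)/(-9) = -3268*(-7 - 4)*(-1/9) = -3268*(-11*(-1/9)) = -3268*11/9 = -1634*22/9 = -35948/9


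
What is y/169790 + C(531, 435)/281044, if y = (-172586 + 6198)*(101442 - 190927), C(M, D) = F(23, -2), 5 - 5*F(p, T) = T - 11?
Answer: 1046132201829791/11929615190 ≈ 87692.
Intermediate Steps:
F(p, T) = 16/5 - T/5 (F(p, T) = 1 - (T - 11)/5 = 1 - (-11 + T)/5 = 1 + (11/5 - T/5) = 16/5 - T/5)
C(M, D) = 18/5 (C(M, D) = 16/5 - ⅕*(-2) = 16/5 + ⅖ = 18/5)
y = 14889230180 (y = -166388*(-89485) = 14889230180)
y/169790 + C(531, 435)/281044 = 14889230180/169790 + (18/5)/281044 = 14889230180*(1/169790) + (18/5)*(1/281044) = 1488923018/16979 + 9/702610 = 1046132201829791/11929615190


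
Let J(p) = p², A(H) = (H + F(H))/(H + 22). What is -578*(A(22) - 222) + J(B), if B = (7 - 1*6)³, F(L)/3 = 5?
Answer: 2812281/22 ≈ 1.2783e+5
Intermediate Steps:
F(L) = 15 (F(L) = 3*5 = 15)
A(H) = (15 + H)/(22 + H) (A(H) = (H + 15)/(H + 22) = (15 + H)/(22 + H))
B = 1 (B = (7 - 6)³ = 1³ = 1)
-578*(A(22) - 222) + J(B) = -578*((15 + 22)/(22 + 22) - 222) + 1² = -578*(37/44 - 222) + 1 = -578*(-9731/44) + 1 = 2812259/22 + 1 = 2812281/22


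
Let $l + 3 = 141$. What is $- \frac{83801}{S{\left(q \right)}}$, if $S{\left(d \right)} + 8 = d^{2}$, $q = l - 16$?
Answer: $- \frac{83801}{14876} \approx -5.6333$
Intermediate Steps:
$l = 138$ ($l = -3 + 141 = 138$)
$q = 122$ ($q = 138 - 16 = 122$)
$S{\left(d \right)} = -8 + d^{2}$
$- \frac{83801}{S{\left(q \right)}} = - \frac{83801}{-8 + 122^{2}} = - \frac{83801}{-8 + 14884} = - \frac{83801}{14876}$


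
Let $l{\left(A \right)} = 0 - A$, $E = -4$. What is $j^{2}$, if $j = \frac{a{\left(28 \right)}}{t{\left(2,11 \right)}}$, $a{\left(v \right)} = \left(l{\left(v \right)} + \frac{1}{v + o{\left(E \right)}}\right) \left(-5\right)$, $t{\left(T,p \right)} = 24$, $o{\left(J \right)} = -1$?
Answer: $\frac{14250625}{419904} \approx 33.938$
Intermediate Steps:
$l{\left(A \right)} = - A$
$a{\left(v \right)} = - \frac{5}{-1 + v} + 5 v$ ($a{\left(v \right)} = \left(- v + \frac{1}{v - 1}\right) \left(-5\right) = \left(- v + \frac{1}{-1 + v}\right) \left(-5\right) = \left(\frac{1}{-1 + v} - v\right) \left(-5\right) = - \frac{5}{-1 + v} + 5 v$)
$j = \frac{3775}{648}$ ($j = \frac{5 \frac{1}{-1 + 28} \left(-1 + 28^{2} - 28\right)}{24} = \frac{5 \left(-1 + 784 - 28\right)}{27} \cdot \frac{1}{24} = 5 \cdot \frac{1}{27} \cdot 755 \cdot \frac{1}{24} = \frac{3775}{27} \cdot \frac{1}{24} = \frac{3775}{648} \approx 5.8256$)
$j^{2} = \left(\frac{3775}{648}\right)^{2} = \frac{14250625}{419904}$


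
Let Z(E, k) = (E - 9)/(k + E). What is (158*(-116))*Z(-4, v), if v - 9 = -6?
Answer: -238264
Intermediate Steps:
v = 3 (v = 9 - 6 = 3)
Z(E, k) = (-9 + E)/(E + k)
(158*(-116))*Z(-4, v) = (158*(-116))*((-9 - 4)/(-4 + 3)) = -18328*(-13)/(-1) = -(-18328)*(-13) = -18328*13 = -238264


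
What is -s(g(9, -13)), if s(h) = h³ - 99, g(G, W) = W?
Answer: 2296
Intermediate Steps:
s(h) = -99 + h³
-s(g(9, -13)) = -(-99 + (-13)³) = -(-99 - 2197) = -1*(-2296) = 2296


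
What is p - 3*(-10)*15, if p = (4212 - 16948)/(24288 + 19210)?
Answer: 9780682/21749 ≈ 449.71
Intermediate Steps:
p = -6368/21749 (p = -12736/43498 = -12736*1/43498 = -6368/21749 ≈ -0.29280)
p - 3*(-10)*15 = -6368/21749 - 3*(-10)*15 = -6368/21749 + 30*15 = -6368/21749 + 450 = 9780682/21749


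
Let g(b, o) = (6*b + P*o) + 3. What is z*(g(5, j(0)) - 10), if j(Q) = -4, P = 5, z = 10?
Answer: 30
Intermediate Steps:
g(b, o) = 3 + 5*o + 6*b (g(b, o) = (6*b + 5*o) + 3 = (5*o + 6*b) + 3 = 3 + 5*o + 6*b)
z*(g(5, j(0)) - 10) = 10*((3 + 5*(-4) + 6*5) - 10) = 10*((3 - 20 + 30) - 10) = 10*(13 - 10) = 10*3 = 30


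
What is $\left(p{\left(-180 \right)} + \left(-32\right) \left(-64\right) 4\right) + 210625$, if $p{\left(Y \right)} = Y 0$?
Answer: $218817$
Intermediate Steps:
$p{\left(Y \right)} = 0$
$\left(p{\left(-180 \right)} + \left(-32\right) \left(-64\right) 4\right) + 210625 = \left(0 + \left(-32\right) \left(-64\right) 4\right) + 210625 = \left(0 + 2048 \cdot 4\right) + 210625 = \left(0 + 8192\right) + 210625 = 8192 + 210625 = 218817$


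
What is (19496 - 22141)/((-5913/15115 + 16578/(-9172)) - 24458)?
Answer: 183344496550/1695517129873 ≈ 0.10813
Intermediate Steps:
(19496 - 22141)/((-5913/15115 + 16578/(-9172)) - 24458) = -2645/((-5913*1/15115 + 16578*(-1/9172)) - 24458) = -2645/((-5913/15115 - 8289/4586) - 24458) = -2645/(-152405253/69317390 - 24458) = -2645/(-1695517129873/69317390) = -2645*(-69317390/1695517129873) = 183344496550/1695517129873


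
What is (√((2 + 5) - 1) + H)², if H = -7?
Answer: (7 - √6)² ≈ 20.707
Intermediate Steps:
(√((2 + 5) - 1) + H)² = (√((2 + 5) - 1) - 7)² = (√(7 - 1) - 7)² = (√6 - 7)² = (-7 + √6)²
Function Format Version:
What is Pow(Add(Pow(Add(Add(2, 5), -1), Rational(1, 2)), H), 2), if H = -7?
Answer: Pow(Add(7, Mul(-1, Pow(6, Rational(1, 2)))), 2) ≈ 20.707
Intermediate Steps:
Pow(Add(Pow(Add(Add(2, 5), -1), Rational(1, 2)), H), 2) = Pow(Add(Pow(Add(Add(2, 5), -1), Rational(1, 2)), -7), 2) = Pow(Add(Pow(Add(7, -1), Rational(1, 2)), -7), 2) = Pow(Add(Pow(6, Rational(1, 2)), -7), 2) = Pow(Add(-7, Pow(6, Rational(1, 2))), 2)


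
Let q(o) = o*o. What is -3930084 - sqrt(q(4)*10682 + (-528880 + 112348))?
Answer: -3930084 - 2*I*sqrt(61405) ≈ -3.9301e+6 - 495.6*I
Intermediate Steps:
q(o) = o**2
-3930084 - sqrt(q(4)*10682 + (-528880 + 112348)) = -3930084 - sqrt(4**2*10682 + (-528880 + 112348)) = -3930084 - sqrt(16*10682 - 416532) = -3930084 - sqrt(170912 - 416532) = -3930084 - sqrt(-245620) = -3930084 - 2*I*sqrt(61405)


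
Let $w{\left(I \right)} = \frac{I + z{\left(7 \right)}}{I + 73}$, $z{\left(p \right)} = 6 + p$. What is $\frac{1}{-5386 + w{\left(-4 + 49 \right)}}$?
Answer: $- \frac{59}{317745} \approx -0.00018568$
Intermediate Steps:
$w{\left(I \right)} = \frac{13 + I}{73 + I}$ ($w{\left(I \right)} = \frac{I + \left(6 + 7\right)}{I + 73} = \frac{I + 13}{73 + I} = \frac{13 + I}{73 + I}$)
$\frac{1}{-5386 + w{\left(-4 + 49 \right)}} = \frac{1}{-5386 + \frac{13 + \left(-4 + 49\right)}{73 + \left(-4 + 49\right)}} = \frac{1}{-5386 + \frac{13 + 45}{73 + 45}} = \frac{1}{-5386 + \frac{1}{118} \cdot 58} = \frac{1}{-5386 + \frac{29}{59}} = \frac{1}{- \frac{317745}{59}} = - \frac{59}{317745}$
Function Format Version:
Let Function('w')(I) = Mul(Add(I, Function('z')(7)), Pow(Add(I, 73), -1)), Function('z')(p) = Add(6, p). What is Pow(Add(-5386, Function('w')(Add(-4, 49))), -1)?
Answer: Rational(-59, 317745) ≈ -0.00018568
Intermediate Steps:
Function('w')(I) = Mul(Pow(Add(73, I), -1), Add(13, I)) (Function('w')(I) = Mul(Add(I, Add(6, 7)), Pow(Add(I, 73), -1)) = Mul(Add(I, 13), Pow(Add(73, I), -1)) = Mul(Add(13, I), Pow(Add(73, I), -1)) = Mul(Pow(Add(73, I), -1), Add(13, I)))
Pow(Add(-5386, Function('w')(Add(-4, 49))), -1) = Pow(Add(-5386, Mul(Pow(Add(73, Add(-4, 49)), -1), Add(13, Add(-4, 49)))), -1) = Pow(Add(-5386, Mul(Pow(Add(73, 45), -1), Add(13, 45))), -1) = Pow(Add(-5386, Mul(Pow(118, -1), 58)), -1) = Pow(Add(-5386, Mul(Rational(1, 118), 58)), -1) = Pow(Add(-5386, Rational(29, 59)), -1) = Pow(Rational(-317745, 59), -1) = Rational(-59, 317745)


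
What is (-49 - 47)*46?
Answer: -4416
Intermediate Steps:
(-49 - 47)*46 = -96*46 = -4416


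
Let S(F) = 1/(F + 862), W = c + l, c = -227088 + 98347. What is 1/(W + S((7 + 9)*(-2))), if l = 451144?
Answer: 830/267594491 ≈ 3.1017e-6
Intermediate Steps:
c = -128741
W = 322403 (W = -128741 + 451144 = 322403)
S(F) = 1/(862 + F)
1/(W + S((7 + 9)*(-2))) = 1/(322403 + 1/(862 + (7 + 9)*(-2))) = 1/(322403 + 1/(862 + 16*(-2))) = 1/(322403 + 1/(862 - 32)) = 1/(322403 + 1/830) = 1/(267594491/830) = 830/267594491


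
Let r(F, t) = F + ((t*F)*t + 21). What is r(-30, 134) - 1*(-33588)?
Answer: -505101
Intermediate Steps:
r(F, t) = 21 + F + F*t² (r(F, t) = F + ((F*t)*t + 21) = F + (F*t² + 21) = F + (21 + F*t²) = 21 + F + F*t²)
r(-30, 134) - 1*(-33588) = (21 - 30 - 30*134²) - 1*(-33588) = (21 - 30 - 30*17956) + 33588 = (21 - 30 - 538680) + 33588 = -538689 + 33588 = -505101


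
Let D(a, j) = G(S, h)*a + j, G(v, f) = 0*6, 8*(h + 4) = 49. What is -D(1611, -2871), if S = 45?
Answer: 2871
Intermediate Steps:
h = 17/8 (h = -4 + (⅛)*49 = -4 + 49/8 = 17/8 ≈ 2.1250)
G(v, f) = 0
D(a, j) = j (D(a, j) = 0*a + j = 0 + j = j)
-D(1611, -2871) = -1*(-2871) = 2871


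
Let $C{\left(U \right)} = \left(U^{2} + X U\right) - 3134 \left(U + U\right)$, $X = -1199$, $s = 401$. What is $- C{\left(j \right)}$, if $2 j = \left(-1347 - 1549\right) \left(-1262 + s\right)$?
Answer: $-1545021388008$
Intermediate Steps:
$j = 1246728$ ($j = \frac{\left(-1347 - 1549\right) \left(-1262 + 401\right)}{2} = \frac{\left(-2896\right) \left(-861\right)}{2} = \frac{1}{2} \cdot 2493456 = 1246728$)
$C{\left(U \right)} = U^{2} - 7467 U$ ($C{\left(U \right)} = \left(U^{2} - 1199 U\right) - 3134 \left(U + U\right) = \left(U^{2} - 1199 U\right) - 3134 \cdot 2 U = \left(U^{2} - 1199 U\right) - 6268 U = U^{2} - 7467 U$)
$- C{\left(j \right)} = - 1246728 \left(-7467 + 1246728\right) = - 1246728 \cdot 1239261 = \left(-1\right) 1545021388008 = -1545021388008$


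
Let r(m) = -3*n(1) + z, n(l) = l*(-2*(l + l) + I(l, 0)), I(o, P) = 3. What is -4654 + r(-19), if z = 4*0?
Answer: -4651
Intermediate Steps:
z = 0
n(l) = l*(3 - 4*l) (n(l) = l*(-2*(l + l) + 3) = l*(-4*l + 3) = l*(3 - 4*l))
r(m) = 3 (r(m) = -3*(3 - 4*1) + 0 = -3*(3 - 4) + 0 = -3*(-1) + 0 = 3 + 0 = 3)
-4654 + r(-19) = -4654 + 3 = -4651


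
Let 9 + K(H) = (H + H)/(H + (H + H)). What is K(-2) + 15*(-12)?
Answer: -565/3 ≈ -188.33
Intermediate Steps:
K(H) = -25/3 (K(H) = -9 + (H + H)/(H + (H + H)) = -9 + (2*H)/(H + 2*H) = -9 + (2*H)/((3*H)) = -9 + (2*H)*(1/(3*H)) = -9 + 2/3 = -25/3)
K(-2) + 15*(-12) = -25/3 + 15*(-12) = -25/3 - 180 = -565/3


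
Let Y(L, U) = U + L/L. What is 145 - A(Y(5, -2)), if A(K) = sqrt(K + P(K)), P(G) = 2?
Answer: 144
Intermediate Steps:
Y(L, U) = 1 + U (Y(L, U) = U + 1 = 1 + U)
A(K) = sqrt(2 + K) (A(K) = sqrt(K + 2) = sqrt(2 + K))
145 - A(Y(5, -2)) = 145 - sqrt(2 + (1 - 2)) = 145 - sqrt(2 - 1) = 145 - sqrt(1) = 145 - 1*1 = 145 - 1 = 144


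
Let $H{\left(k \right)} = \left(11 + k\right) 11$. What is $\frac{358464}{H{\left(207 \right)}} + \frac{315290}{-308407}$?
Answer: $\frac{4990760974}{33616363} \approx 148.46$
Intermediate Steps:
$H{\left(k \right)} = 121 + 11 k$
$\frac{358464}{H{\left(207 \right)}} + \frac{315290}{-308407} = \frac{358464}{121 + 11 \cdot 207} + \frac{315290}{-308407} = \frac{358464}{121 + 2277} + 315290 \left(- \frac{1}{308407}\right) = \frac{358464}{2398} - \frac{315290}{308407} = 358464 \cdot \frac{1}{2398} - \frac{315290}{308407} = \frac{179232}{1199} - \frac{315290}{308407} = \frac{4990760974}{33616363}$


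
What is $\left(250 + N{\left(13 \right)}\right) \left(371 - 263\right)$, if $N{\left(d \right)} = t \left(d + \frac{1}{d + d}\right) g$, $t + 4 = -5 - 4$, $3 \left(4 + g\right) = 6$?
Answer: $63612$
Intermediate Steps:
$g = -2$ ($g = -4 + \frac{1}{3} \cdot 6 = -4 + 2 = -2$)
$t = -13$ ($t = -4 - 9 = -13$)
$N{\left(d \right)} = \frac{13}{d} + 26 d$ ($N{\left(d \right)} = - 13 \left(d + \frac{1}{d + d}\right) \left(-2\right) = - 13 \left(d + \frac{1}{2 d}\right) \left(-2\right) = \left(- 13 d - \frac{13}{2 d}\right) \left(-2\right) = \frac{13}{d} + 26 d$)
$\left(250 + N{\left(13 \right)}\right) \left(371 - 263\right) = \left(250 + \left(\frac{13}{13} + 26 \cdot 13\right)\right) \left(371 - 263\right) = \left(250 + \left(13 \cdot \frac{1}{13} + 338\right)\right) 108 = \left(250 + \left(1 + 338\right)\right) 108 = \left(250 + 339\right) 108 = 589 \cdot 108 = 63612$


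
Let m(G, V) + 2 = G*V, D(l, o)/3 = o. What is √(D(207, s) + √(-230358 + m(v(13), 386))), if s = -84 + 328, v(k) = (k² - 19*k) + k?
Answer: √(732 + 5*I*√10218) ≈ 28.474 + 8.8751*I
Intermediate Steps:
v(k) = k² - 18*k
s = 244
D(l, o) = 3*o
m(G, V) = -2 + G*V
√(D(207, s) + √(-230358 + m(v(13), 386))) = √(3*244 + √(-230358 + (-2 + (13*(-18 + 13))*386))) = √(732 + √(-230358 + (-2 + (13*(-5))*386))) = √(732 + √(-230358 + (-2 - 65*386))) = √(732 + √(-230358 + (-2 - 25090))) = √(732 + √(-230358 - 25092)) = √(732 + √(-255450)) = √(732 + 5*I*√10218)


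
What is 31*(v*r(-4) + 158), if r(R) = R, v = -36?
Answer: 9362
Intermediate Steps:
31*(v*r(-4) + 158) = 31*(-36*(-4) + 158) = 31*(144 + 158) = 31*302 = 9362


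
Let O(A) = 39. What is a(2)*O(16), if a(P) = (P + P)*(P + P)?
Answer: 624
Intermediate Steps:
a(P) = 4*P**2 (a(P) = (2*P)*(2*P) = 4*P**2)
a(2)*O(16) = (4*2**2)*39 = (4*4)*39 = 16*39 = 624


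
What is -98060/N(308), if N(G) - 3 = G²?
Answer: -98060/94867 ≈ -1.0337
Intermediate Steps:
N(G) = 3 + G²
-98060/N(308) = -98060/(3 + 308²) = -98060/(3 + 94864) = -98060/94867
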